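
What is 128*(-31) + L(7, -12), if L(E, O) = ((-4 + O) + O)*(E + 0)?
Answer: -4164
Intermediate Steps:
L(E, O) = E*(-4 + 2*O) (L(E, O) = (-4 + 2*O)*E = E*(-4 + 2*O))
128*(-31) + L(7, -12) = 128*(-31) + 2*7*(-2 - 12) = -3968 + 2*7*(-14) = -3968 - 196 = -4164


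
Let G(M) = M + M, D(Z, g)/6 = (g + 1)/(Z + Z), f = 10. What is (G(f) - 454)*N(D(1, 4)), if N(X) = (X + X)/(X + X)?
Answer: -434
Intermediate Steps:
D(Z, g) = 3*(1 + g)/Z (D(Z, g) = 6*((g + 1)/(Z + Z)) = 6*((1 + g)/((2*Z))) = 6*((1 + g)*(1/(2*Z))) = 6*((1 + g)/(2*Z)) = 3*(1 + g)/Z)
G(M) = 2*M
N(X) = 1 (N(X) = (2*X)/((2*X)) = (2*X)*(1/(2*X)) = 1)
(G(f) - 454)*N(D(1, 4)) = (2*10 - 454)*1 = (20 - 454)*1 = -434*1 = -434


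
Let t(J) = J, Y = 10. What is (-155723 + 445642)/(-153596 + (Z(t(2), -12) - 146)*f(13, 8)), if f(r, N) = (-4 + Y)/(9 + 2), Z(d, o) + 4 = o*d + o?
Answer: -3189109/1690672 ≈ -1.8863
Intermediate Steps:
Z(d, o) = -4 + o + d*o (Z(d, o) = -4 + (o*d + o) = -4 + (d*o + o) = -4 + (o + d*o) = -4 + o + d*o)
f(r, N) = 6/11 (f(r, N) = (-4 + 10)/(9 + 2) = 6/11)
(-155723 + 445642)/(-153596 + (Z(t(2), -12) - 146)*f(13, 8)) = (-155723 + 445642)/(-153596 + ((-4 - 12 + 2*(-12)) - 146)*(6/11)) = 289919/(-153596 + ((-4 - 12 - 24) - 146)*(6/11)) = 289919/(-153596 + (-40 - 146)*(6/11)) = 289919/(-153596 - 186*6/11) = 289919/(-153596 - 1116/11) = 289919/(-1690672/11) = 289919*(-11/1690672) = -3189109/1690672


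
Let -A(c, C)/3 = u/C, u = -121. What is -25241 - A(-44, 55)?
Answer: -126238/5 ≈ -25248.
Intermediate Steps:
A(c, C) = 363/C (A(c, C) = -(-363)/C = 363/C)
-25241 - A(-44, 55) = -25241 - 363/55 = -25241 - 1*33/5 = -25241 - 33/5 = -126238/5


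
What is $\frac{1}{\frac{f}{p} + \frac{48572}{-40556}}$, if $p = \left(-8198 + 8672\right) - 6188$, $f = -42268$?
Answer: $\frac{28967123}{179585075} \approx 0.1613$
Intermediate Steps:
$p = -5714$ ($p = 474 - 6188 = -5714$)
$\frac{1}{\frac{f}{p} + \frac{48572}{-40556}} = \frac{1}{- \frac{42268}{-5714} + \frac{48572}{-40556}} = \frac{1}{\left(-42268\right) \left(- \frac{1}{5714}\right) + 48572 \left(- \frac{1}{40556}\right)} = \frac{1}{\frac{21134}{2857} - \frac{12143}{10139}} = \frac{1}{\frac{179585075}{28967123}} = \frac{28967123}{179585075}$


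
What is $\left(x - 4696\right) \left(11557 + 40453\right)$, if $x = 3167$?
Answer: $-79523290$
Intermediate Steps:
$\left(x - 4696\right) \left(11557 + 40453\right) = \left(3167 - 4696\right) \left(11557 + 40453\right) = \left(-1529\right) 52010 = -79523290$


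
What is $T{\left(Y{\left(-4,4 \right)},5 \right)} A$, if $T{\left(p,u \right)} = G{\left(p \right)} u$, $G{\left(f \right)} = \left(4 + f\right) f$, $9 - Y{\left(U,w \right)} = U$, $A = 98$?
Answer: $108290$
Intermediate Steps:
$Y{\left(U,w \right)} = 9 - U$
$G{\left(f \right)} = f \left(4 + f\right)$
$T{\left(p,u \right)} = p u \left(4 + p\right)$ ($T{\left(p,u \right)} = p \left(4 + p\right) u = p u \left(4 + p\right)$)
$T{\left(Y{\left(-4,4 \right)},5 \right)} A = \left(9 - -4\right) 5 \left(4 + \left(9 - -4\right)\right) 98 = \left(9 + 4\right) 5 \left(4 + \left(9 + 4\right)\right) 98 = 13 \cdot 5 \left(4 + 13\right) 98 = 13 \cdot 5 \cdot 17 \cdot 98 = 1105 \cdot 98 = 108290$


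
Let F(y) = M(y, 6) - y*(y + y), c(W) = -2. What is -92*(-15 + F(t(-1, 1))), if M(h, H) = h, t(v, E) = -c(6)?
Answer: 1932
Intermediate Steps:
t(v, E) = 2 (t(v, E) = -1*(-2) = 2)
F(y) = y - 2*y² (F(y) = y - y*(y + y) = y - y*2*y = y - 2*y²)
-92*(-15 + F(t(-1, 1))) = -92*(-15 + 2*(1 - 2*2)) = -92*(-15 + 2*(1 - 4)) = -92*(-15 + 2*(-3)) = -92*(-15 - 6) = -92*(-21) = 1932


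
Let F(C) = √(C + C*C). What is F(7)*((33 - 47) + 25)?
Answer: 22*√14 ≈ 82.316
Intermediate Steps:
F(C) = √(C + C²)
F(7)*((33 - 47) + 25) = √(7*(1 + 7))*((33 - 47) + 25) = √(7*8)*(-14 + 25) = √56*11 = (2*√14)*11 = 22*√14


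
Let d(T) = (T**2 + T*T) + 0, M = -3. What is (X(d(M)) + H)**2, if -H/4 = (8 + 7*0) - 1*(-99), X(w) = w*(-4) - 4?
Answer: 254016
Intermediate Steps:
d(T) = 2*T**2 (d(T) = (T**2 + T**2) + 0 = 2*T**2 + 0 = 2*T**2)
X(w) = -4 - 4*w (X(w) = -4*w - 4 = -4 - 4*w)
H = -428 (H = -4*((8 + 7*0) - 1*(-99)) = -4*((8 + 0) + 99) = -4*(8 + 99) = -4*107 = -428)
(X(d(M)) + H)**2 = ((-4 - 8*(-3)**2) - 428)**2 = ((-4 - 8*9) - 428)**2 = ((-4 - 4*18) - 428)**2 = ((-4 - 72) - 428)**2 = (-76 - 428)**2 = (-504)**2 = 254016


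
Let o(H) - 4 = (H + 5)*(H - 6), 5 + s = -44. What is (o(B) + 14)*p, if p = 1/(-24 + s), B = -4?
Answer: -8/73 ≈ -0.10959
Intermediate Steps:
s = -49 (s = -5 - 44 = -49)
o(H) = 4 + (-6 + H)*(5 + H) (o(H) = 4 + (H + 5)*(H - 6) = 4 + (5 + H)*(-6 + H) = 4 + (-6 + H)*(5 + H))
p = -1/73 (p = 1/(-24 - 49) = 1/(-73) = -1/73 ≈ -0.013699)
(o(B) + 14)*p = ((-26 + (-4)**2 - 1*(-4)) + 14)*(-1/73) = ((-26 + 16 + 4) + 14)*(-1/73) = (-6 + 14)*(-1/73) = 8*(-1/73) = -8/73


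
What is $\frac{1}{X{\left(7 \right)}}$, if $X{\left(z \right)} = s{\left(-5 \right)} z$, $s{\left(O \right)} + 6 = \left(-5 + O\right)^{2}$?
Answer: $\frac{1}{658} \approx 0.0015198$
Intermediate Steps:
$s{\left(O \right)} = -6 + \left(-5 + O\right)^{2}$
$X{\left(z \right)} = 94 z$ ($X{\left(z \right)} = \left(-6 + \left(-5 - 5\right)^{2}\right) z = \left(-6 + \left(-10\right)^{2}\right) z = \left(-6 + 100\right) z = 94 z$)
$\frac{1}{X{\left(7 \right)}} = \frac{1}{94 \cdot 7} = \frac{1}{658}$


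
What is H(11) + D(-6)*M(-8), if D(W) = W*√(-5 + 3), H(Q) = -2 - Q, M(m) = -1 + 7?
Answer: -13 - 36*I*√2 ≈ -13.0 - 50.912*I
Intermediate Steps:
M(m) = 6
D(W) = I*W*√2 (D(W) = W*√(-2) = W*(I*√2) = I*W*√2)
H(11) + D(-6)*M(-8) = (-2 - 1*11) + (I*(-6)*√2)*6 = (-2 - 11) - 6*I*√2*6 = -13 - 36*I*√2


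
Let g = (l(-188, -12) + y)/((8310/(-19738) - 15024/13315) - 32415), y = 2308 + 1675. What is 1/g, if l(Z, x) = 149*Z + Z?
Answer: 4259720495706/3182252684495 ≈ 1.3386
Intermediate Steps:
l(Z, x) = 150*Z
y = 3983
g = 3182252684495/4259720495706 (g = (150*(-188) + 3983)/((8310/(-19738) - 15024/13315) - 32415) = (-28200 + 3983)/((8310*(-1/19738) - 15024*1/13315) - 32415) = -24217/((-4155/9869 - 15024/13315) - 32415) = -24217/(-203595681/131405735 - 32415) = -24217/(-4259720495706/131405735) = -24217*(-131405735/4259720495706) = 3182252684495/4259720495706 ≈ 0.74706)
1/g = 1/(3182252684495/4259720495706) = 4259720495706/3182252684495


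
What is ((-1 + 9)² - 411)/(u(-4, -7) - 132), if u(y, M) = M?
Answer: 347/139 ≈ 2.4964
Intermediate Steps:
((-1 + 9)² - 411)/(u(-4, -7) - 132) = ((-1 + 9)² - 411)/(-7 - 132) = (8² - 411)/(-139) = (64 - 411)*(-1/139) = -347*(-1/139) = 347/139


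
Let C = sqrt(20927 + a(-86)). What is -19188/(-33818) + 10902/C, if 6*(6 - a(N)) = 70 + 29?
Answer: 9594/16909 + 10902*sqrt(83666)/41833 ≈ 75.948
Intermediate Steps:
a(N) = -21/2 (a(N) = 6 - (70 + 29)/6 = 6 - 1/6*99 = 6 - 33/2 = -21/2)
C = sqrt(83666)/2 (C = sqrt(20927 - 21/2) = sqrt(41833/2) = sqrt(83666)/2 ≈ 144.63)
-19188/(-33818) + 10902/C = -19188/(-33818) + 10902/((sqrt(83666)/2)) = -19188*(-1/33818) + 10902*(sqrt(83666)/41833) = 9594/16909 + 10902*sqrt(83666)/41833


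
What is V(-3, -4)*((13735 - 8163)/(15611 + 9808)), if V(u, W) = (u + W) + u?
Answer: -55720/25419 ≈ -2.1921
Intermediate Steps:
V(u, W) = W + 2*u (V(u, W) = (W + u) + u = W + 2*u)
V(-3, -4)*((13735 - 8163)/(15611 + 9808)) = (-4 + 2*(-3))*((13735 - 8163)/(15611 + 9808)) = (-4 - 6)*(5572/25419) = -55720/25419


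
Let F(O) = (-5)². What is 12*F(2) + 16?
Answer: 316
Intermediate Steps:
F(O) = 25
12*F(2) + 16 = 12*25 + 16 = 300 + 16 = 316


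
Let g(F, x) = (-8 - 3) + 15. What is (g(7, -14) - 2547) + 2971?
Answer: 428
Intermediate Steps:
g(F, x) = 4 (g(F, x) = -11 + 15 = 4)
(g(7, -14) - 2547) + 2971 = (4 - 2547) + 2971 = -2543 + 2971 = 428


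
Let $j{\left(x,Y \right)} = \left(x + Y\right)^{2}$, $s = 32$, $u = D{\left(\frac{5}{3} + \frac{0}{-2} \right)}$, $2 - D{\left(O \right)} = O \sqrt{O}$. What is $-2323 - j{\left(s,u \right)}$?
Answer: $- \frac{94058}{27} + \frac{340 \sqrt{15}}{9} \approx -3337.3$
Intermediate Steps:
$D{\left(O \right)} = 2 - O^{\frac{3}{2}}$ ($D{\left(O \right)} = 2 - O \sqrt{O} = 2 - O^{\frac{3}{2}}$)
$u = 2 - \frac{5 \sqrt{15}}{9}$ ($u = 2 - \left(\frac{5}{3} + \frac{0}{-2}\right)^{\frac{3}{2}} = 2 - \left(5 \cdot \frac{1}{3} + 0 \left(- \frac{1}{2}\right)\right)^{\frac{3}{2}} = 2 - \left(\frac{5}{3} + 0\right)^{\frac{3}{2}} = 2 - \left(\frac{5}{3}\right)^{\frac{3}{2}} = 2 - \frac{5 \sqrt{15}}{9} \approx -0.15166$)
$j{\left(x,Y \right)} = \left(Y + x\right)^{2}$
$-2323 - j{\left(s,u \right)} = -2323 - \left(\left(2 - \frac{5 \sqrt{15}}{9}\right) + 32\right)^{2} = -2323 - \left(34 - \frac{5 \sqrt{15}}{9}\right)^{2}$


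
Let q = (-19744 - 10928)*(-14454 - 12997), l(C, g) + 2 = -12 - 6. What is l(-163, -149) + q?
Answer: 841977052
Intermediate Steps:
l(C, g) = -20 (l(C, g) = -2 + (-12 - 6) = -2 - 18 = -20)
q = 841977072 (q = -30672*(-27451) = 841977072)
l(-163, -149) + q = -20 + 841977072 = 841977052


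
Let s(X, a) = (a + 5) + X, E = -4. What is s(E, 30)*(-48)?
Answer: -1488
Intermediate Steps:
s(X, a) = 5 + X + a (s(X, a) = (5 + a) + X = 5 + X + a)
s(E, 30)*(-48) = (5 - 4 + 30)*(-48) = 31*(-48) = -1488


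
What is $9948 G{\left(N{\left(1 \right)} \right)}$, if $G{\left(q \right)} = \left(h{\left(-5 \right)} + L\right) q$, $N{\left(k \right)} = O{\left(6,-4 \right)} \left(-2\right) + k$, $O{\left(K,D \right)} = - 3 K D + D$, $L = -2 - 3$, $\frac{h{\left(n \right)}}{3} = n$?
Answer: $26859600$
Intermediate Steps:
$h{\left(n \right)} = 3 n$
$L = -5$
$O{\left(K,D \right)} = D - 3 D K$ ($O{\left(K,D \right)} = - 3 D K + D = D - 3 D K$)
$N{\left(k \right)} = -136 + k$ ($N{\left(k \right)} = - 4 \left(1 - 18\right) \left(-2\right) + k = \left(-4\right) \left(-17\right) \left(-2\right) + k = 68 \left(-2\right) + k = -136 + k$)
$G{\left(q \right)} = - 20 q$ ($G{\left(q \right)} = \left(3 \left(-5\right) - 5\right) q = \left(-15 - 5\right) q = - 20 q$)
$9948 G{\left(N{\left(1 \right)} \right)} = 9948 \left(- 20 \left(-136 + 1\right)\right) = 9948 \left(\left(-20\right) \left(-135\right)\right) = 9948 \cdot 2700 = 26859600$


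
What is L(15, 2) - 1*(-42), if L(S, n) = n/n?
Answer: 43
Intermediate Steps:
L(S, n) = 1
L(15, 2) - 1*(-42) = 1 - 1*(-42) = 1 + 42 = 43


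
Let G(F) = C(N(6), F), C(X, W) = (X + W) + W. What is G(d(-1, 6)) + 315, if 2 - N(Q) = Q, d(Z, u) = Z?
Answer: 309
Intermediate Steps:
N(Q) = 2 - Q
C(X, W) = X + 2*W (C(X, W) = (W + X) + W = X + 2*W)
G(F) = -4 + 2*F (G(F) = (2 - 1*6) + 2*F = (2 - 6) + 2*F = -4 + 2*F)
G(d(-1, 6)) + 315 = (-4 + 2*(-1)) + 315 = (-4 - 2) + 315 = -6 + 315 = 309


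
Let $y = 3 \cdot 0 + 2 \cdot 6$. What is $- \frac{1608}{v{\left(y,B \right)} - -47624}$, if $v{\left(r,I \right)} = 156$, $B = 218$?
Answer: $- \frac{402}{11945} \approx -0.033654$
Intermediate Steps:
$y = 12$ ($y = 0 + 12 = 12$)
$- \frac{1608}{v{\left(y,B \right)} - -47624} = - \frac{1608}{156 - -47624} = - \frac{1608}{156 + 47624} = - \frac{1608}{47780} = \left(-1608\right) \frac{1}{47780} = - \frac{402}{11945}$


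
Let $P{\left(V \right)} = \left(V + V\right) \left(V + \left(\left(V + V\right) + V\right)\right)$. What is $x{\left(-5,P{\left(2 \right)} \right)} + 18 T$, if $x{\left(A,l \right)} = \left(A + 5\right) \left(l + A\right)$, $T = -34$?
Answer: $-612$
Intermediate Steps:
$P{\left(V \right)} = 8 V^{2}$ ($P{\left(V \right)} = 2 V \left(V + \left(2 V + V\right)\right) = 2 V \left(V + 3 V\right) = 2 V 4 V = 8 V^{2}$)
$x{\left(A,l \right)} = \left(5 + A\right) \left(A + l\right)$
$x{\left(-5,P{\left(2 \right)} \right)} + 18 T = \left(\left(-5\right)^{2} + 5 \left(-5\right) + 5 \cdot 8 \cdot 2^{2} - 5 \cdot 8 \cdot 2^{2}\right) + 18 \left(-34\right) = \left(25 - 25 + 5 \cdot 8 \cdot 4 - 5 \cdot 8 \cdot 4\right) - 612 = \left(25 - 25 + 5 \cdot 32 - 160\right) - 612 = \left(25 - 25 + 160 - 160\right) - 612 = 0 - 612 = -612$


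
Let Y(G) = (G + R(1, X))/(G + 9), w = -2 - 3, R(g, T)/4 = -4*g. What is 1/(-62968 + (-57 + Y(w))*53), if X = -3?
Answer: -4/265069 ≈ -1.5090e-5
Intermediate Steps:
R(g, T) = -16*g (R(g, T) = 4*(-4*g) = -16*g)
w = -5
Y(G) = (-16 + G)/(9 + G) (Y(G) = (G - 16*1)/(G + 9) = (G - 16)/(9 + G) = (-16 + G)/(9 + G))
1/(-62968 + (-57 + Y(w))*53) = 1/(-62968 + (-57 + (-16 - 5)/(9 - 5))*53) = 1/(-62968 + (-57 - 21/4)*53) = 1/(-62968 - 249/4*53) = 1/(-62968 - 13197/4) = 1/(-265069/4) = -4/265069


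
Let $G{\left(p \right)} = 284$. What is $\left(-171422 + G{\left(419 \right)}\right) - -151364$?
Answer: $-19774$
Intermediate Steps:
$\left(-171422 + G{\left(419 \right)}\right) - -151364 = \left(-171422 + 284\right) - -151364 = -171138 + 151364 = -19774$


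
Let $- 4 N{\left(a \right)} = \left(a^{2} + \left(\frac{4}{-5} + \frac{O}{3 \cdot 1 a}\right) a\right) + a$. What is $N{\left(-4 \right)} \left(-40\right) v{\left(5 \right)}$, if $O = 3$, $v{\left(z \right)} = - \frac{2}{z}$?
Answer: $- \frac{324}{5} \approx -64.8$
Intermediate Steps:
$N{\left(a \right)} = - \frac{a}{4} - \frac{a^{2}}{4} - \frac{a \left(- \frac{4}{5} + \frac{1}{a}\right)}{4}$ ($N{\left(a \right)} = - \frac{\left(a^{2} + \left(\frac{4}{-5} + \frac{3}{3 \cdot 1 a}\right) a\right) + a}{4} = - \frac{\left(a^{2} + \left(4 \left(- \frac{1}{5}\right) + \frac{3}{3 a}\right) a\right) + a}{4} = - \frac{\left(a^{2} + \left(- \frac{4}{5} + 3 \frac{1}{3 a}\right) a\right) + a}{4} = - \frac{\left(a^{2} + \left(- \frac{4}{5} + \frac{1}{a}\right) a\right) + a}{4} = - \frac{\left(a^{2} + a \left(- \frac{4}{5} + \frac{1}{a}\right)\right) + a}{4} = - \frac{a + a^{2} + a \left(- \frac{4}{5} + \frac{1}{a}\right)}{4} = - \frac{a}{4} - \frac{a^{2}}{4} - \frac{a \left(- \frac{4}{5} + \frac{1}{a}\right)}{4}$)
$N{\left(-4 \right)} \left(-40\right) v{\left(5 \right)} = \left(- \frac{1}{4} - \frac{\left(-4\right)^{2}}{4} - - \frac{1}{5}\right) \left(-40\right) \left(- \frac{2}{5}\right) = \left(- \frac{1}{4} - 4 + \frac{1}{5}\right) \left(-40\right) \left(\left(-2\right) \frac{1}{5}\right) = \left(- \frac{1}{4} - 4 + \frac{1}{5}\right) \left(-40\right) \left(- \frac{2}{5}\right) = \left(- \frac{81}{20}\right) \left(-40\right) \left(- \frac{2}{5}\right) = 162 \left(- \frac{2}{5}\right) = - \frac{324}{5}$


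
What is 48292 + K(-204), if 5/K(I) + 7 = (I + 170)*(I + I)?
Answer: 133913717/2773 ≈ 48292.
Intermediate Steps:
K(I) = 5/(-7 + 2*I*(170 + I)) (K(I) = 5/(-7 + (I + 170)*(I + I)) = 5/(-7 + (170 + I)*(2*I)) = 5/(-7 + 2*I*(170 + I)))
48292 + K(-204) = 48292 + 5/(-7 + 2*(-204)**2 + 340*(-204)) = 48292 + 5/(-7 + 2*41616 - 69360) = 48292 + 5/(-7 + 83232 - 69360) = 48292 + 5/13865 = 48292 + 5*(1/13865) = 48292 + 1/2773 = 133913717/2773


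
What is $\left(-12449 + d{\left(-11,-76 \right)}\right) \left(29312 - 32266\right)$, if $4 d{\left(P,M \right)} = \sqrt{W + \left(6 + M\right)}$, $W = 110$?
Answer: $36774346 - 1477 \sqrt{10} \approx 3.677 \cdot 10^{7}$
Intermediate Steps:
$d{\left(P,M \right)} = \frac{\sqrt{116 + M}}{4}$ ($d{\left(P,M \right)} = \frac{\sqrt{110 + \left(6 + M\right)}}{4} = \frac{\sqrt{116 + M}}{4}$)
$\left(-12449 + d{\left(-11,-76 \right)}\right) \left(29312 - 32266\right) = \left(-12449 + \frac{\sqrt{116 - 76}}{4}\right) \left(29312 - 32266\right) = \left(-12449 + \frac{\sqrt{40}}{4}\right) \left(29312 - 32266\right) = \left(-12449 + \frac{2 \sqrt{10}}{4}\right) \left(-2954\right) = \left(-12449 + \frac{\sqrt{10}}{2}\right) \left(-2954\right) = 36774346 - 1477 \sqrt{10}$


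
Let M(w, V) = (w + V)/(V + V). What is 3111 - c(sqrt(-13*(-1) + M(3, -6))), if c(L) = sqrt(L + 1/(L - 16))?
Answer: 3111 - sqrt(-114 + 64*sqrt(53))/(2*sqrt(32 - sqrt(53))) ≈ 3109.1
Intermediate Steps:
M(w, V) = (V + w)/(2*V) (M(w, V) = (V + w)/((2*V)) = (V + w)*(1/(2*V)) = (V + w)/(2*V))
c(L) = sqrt(L + 1/(-16 + L))
3111 - c(sqrt(-13*(-1) + M(3, -6))) = 3111 - sqrt((1 + sqrt(-13*(-1) + (1/2)*(-6 + 3)/(-6))*(-16 + sqrt(-13*(-1) + (1/2)*(-6 + 3)/(-6))))/(-16 + sqrt(-13*(-1) + (1/2)*(-6 + 3)/(-6)))) = 3111 - sqrt((1 + sqrt(13 + (1/2)*(-1/6)*(-3))*(-16 + sqrt(13 + (1/2)*(-1/6)*(-3))))/(-16 + sqrt(13 + (1/2)*(-1/6)*(-3)))) = 3111 - sqrt((1 + sqrt(13 + 1/4)*(-16 + sqrt(13 + 1/4)))/(-16 + sqrt(13 + 1/4))) = 3111 - sqrt((1 + sqrt(53/4)*(-16 + sqrt(53/4)))/(-16 + sqrt(53/4))) = 3111 - sqrt((1 + (sqrt(53)/2)*(-16 + sqrt(53)/2))/(-16 + sqrt(53)/2)) = 3111 - sqrt((1 + sqrt(53)*(-16 + sqrt(53)/2)/2)/(-16 + sqrt(53)/2)) = 3111 - sqrt(-1/(-16 + sqrt(53)/2))*sqrt(-1 - sqrt(53)*(-16 + sqrt(53)/2)/2)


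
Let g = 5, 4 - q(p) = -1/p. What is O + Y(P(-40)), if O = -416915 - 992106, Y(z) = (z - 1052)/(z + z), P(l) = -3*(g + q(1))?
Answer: -42270089/30 ≈ -1.4090e+6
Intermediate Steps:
q(p) = 4 + 1/p (q(p) = 4 - (-1)/p = 4 + 1/p)
P(l) = -30 (P(l) = -3*(5 + (4 + 1/1)) = -3*(5 + (4 + 1)) = -3*(5 + 5) = -3*10 = -30)
Y(z) = (-1052 + z)/(2*z) (Y(z) = (-1052 + z)/((2*z)) = (-1052 + z)*(1/(2*z)) = (-1052 + z)/(2*z))
O = -1409021
O + Y(P(-40)) = -1409021 + (1/2)*(-1052 - 30)/(-30) = -1409021 + (1/2)*(-1/30)*(-1082) = -1409021 + 541/30 = -42270089/30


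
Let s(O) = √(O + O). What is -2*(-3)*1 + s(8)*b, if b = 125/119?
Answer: 1214/119 ≈ 10.202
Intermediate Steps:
s(O) = √2*√O (s(O) = √(2*O) = √2*√O)
b = 125/119 (b = 125*(1/119) = 125/119 ≈ 1.0504)
-2*(-3)*1 + s(8)*b = -2*(-3)*1 + (√2*√8)*(125/119) = 6*1 + (√2*(2*√2))*(125/119) = 6 + 4*(125/119) = 6 + 500/119 = 1214/119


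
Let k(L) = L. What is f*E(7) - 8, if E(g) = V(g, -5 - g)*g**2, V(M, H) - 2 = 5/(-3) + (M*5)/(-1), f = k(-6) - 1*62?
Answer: 346504/3 ≈ 1.1550e+5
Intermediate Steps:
f = -68 (f = -6 - 1*62 = -6 - 62 = -68)
V(M, H) = 1/3 - 5*M (V(M, H) = 2 + (5/(-3) + (M*5)/(-1)) = 2 + (5*(-1/3) + (5*M)*(-1)) = 2 + (-5/3 - 5*M) = 1/3 - 5*M)
E(g) = g**2*(1/3 - 5*g) (E(g) = (1/3 - 5*g)*g**2 = g**2*(1/3 - 5*g))
f*E(7) - 8 = -68*7**2*(1 - 15*7)/3 - 8 = -68*49*(1 - 105)/3 - 8 = -68*49*(-104)/3 - 8 = -68*(-5096/3) - 8 = 346528/3 - 8 = 346504/3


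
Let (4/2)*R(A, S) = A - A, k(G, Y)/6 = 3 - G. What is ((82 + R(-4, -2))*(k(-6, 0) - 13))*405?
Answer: 1361610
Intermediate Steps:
k(G, Y) = 18 - 6*G (k(G, Y) = 6*(3 - G) = 18 - 6*G)
R(A, S) = 0 (R(A, S) = (A - A)/2 = (1/2)*0 = 0)
((82 + R(-4, -2))*(k(-6, 0) - 13))*405 = ((82 + 0)*((18 - 6*(-6)) - 13))*405 = (82*((18 + 36) - 13))*405 = (82*(54 - 13))*405 = (82*41)*405 = 3362*405 = 1361610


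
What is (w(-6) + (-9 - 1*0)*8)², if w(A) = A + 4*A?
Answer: 10404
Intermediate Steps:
w(A) = 5*A
(w(-6) + (-9 - 1*0)*8)² = (5*(-6) + (-9 - 1*0)*8)² = (-30 + (-9 + 0)*8)² = (-30 - 9*8)² = (-30 - 72)² = (-102)² = 10404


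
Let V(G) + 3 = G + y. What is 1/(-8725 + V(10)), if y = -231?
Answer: -1/8949 ≈ -0.00011174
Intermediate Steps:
V(G) = -234 + G (V(G) = -3 + (G - 231) = -3 + (-231 + G) = -234 + G)
1/(-8725 + V(10)) = 1/(-8725 + (-234 + 10)) = 1/(-8725 - 224) = 1/(-8949) = -1/8949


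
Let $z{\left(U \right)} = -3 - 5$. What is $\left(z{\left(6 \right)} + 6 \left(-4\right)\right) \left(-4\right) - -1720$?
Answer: $1848$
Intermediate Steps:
$z{\left(U \right)} = -8$
$\left(z{\left(6 \right)} + 6 \left(-4\right)\right) \left(-4\right) - -1720 = \left(-8 + 6 \left(-4\right)\right) \left(-4\right) - -1720 = \left(-8 - 24\right) \left(-4\right) + 1720 = \left(-32\right) \left(-4\right) + 1720 = 128 + 1720 = 1848$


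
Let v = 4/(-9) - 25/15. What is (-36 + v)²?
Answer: 117649/81 ≈ 1452.5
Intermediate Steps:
v = -19/9 (v = 4*(-⅑) - 25*1/15 = -4/9 - 5/3 = -19/9 ≈ -2.1111)
(-36 + v)² = (-36 - 19/9)² = (-343/9)² = 117649/81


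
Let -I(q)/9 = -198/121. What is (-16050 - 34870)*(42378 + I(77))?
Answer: -23745014400/11 ≈ -2.1586e+9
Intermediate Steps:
I(q) = 162/11 (I(q) = -(-1782)/121 = -9*(-18/11) = 162/11)
(-16050 - 34870)*(42378 + I(77)) = (-16050 - 34870)*(42378 + 162/11) = -50920*466320/11 = -23745014400/11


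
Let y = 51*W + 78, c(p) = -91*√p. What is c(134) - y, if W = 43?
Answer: -2271 - 91*√134 ≈ -3324.4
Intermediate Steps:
y = 2271 (y = 51*43 + 78 = 2193 + 78 = 2271)
c(134) - y = -91*√134 - 1*2271 = -91*√134 - 2271 = -2271 - 91*√134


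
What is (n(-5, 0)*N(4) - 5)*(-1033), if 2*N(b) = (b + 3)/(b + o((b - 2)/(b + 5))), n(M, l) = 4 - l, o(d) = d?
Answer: 33056/19 ≈ 1739.8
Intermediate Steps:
N(b) = (3 + b)/(2*(b + (-2 + b)/(5 + b))) (N(b) = ((b + 3)/(b + (b - 2)/(b + 5)))/2 = ((3 + b)/(b + (-2 + b)/(5 + b)))/2 = (3 + b)/(2*(b + (-2 + b)/(5 + b))))
(n(-5, 0)*N(4) - 5)*(-1033) = ((4 - 1*0)*((3 + 4)*(5 + 4)/(2*(-2 + 4 + 4*(5 + 4)))) - 5)*(-1033) = ((4 + 0)*((½)*7*9/(-2 + 4 + 4*9)) - 5)*(-1033) = (4*((½)*7*9/(-2 + 4 + 36)) - 5)*(-1033) = (4*((½)*7*9/38) - 5)*(-1033) = (4*((½)*(1/38)*7*9) - 5)*(-1033) = (4*(63/76) - 5)*(-1033) = (63/19 - 5)*(-1033) = -32/19*(-1033) = 33056/19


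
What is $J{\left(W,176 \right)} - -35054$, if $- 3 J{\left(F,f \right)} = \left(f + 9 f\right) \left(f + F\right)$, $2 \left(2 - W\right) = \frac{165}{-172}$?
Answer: $- \frac{8985374}{129} \approx -69654.0$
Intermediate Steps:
$W = \frac{853}{344}$ ($W = 2 - \frac{165 \frac{1}{-172}}{2} = 2 - \frac{165 \left(- \frac{1}{172}\right)}{2} = 2 - - \frac{165}{344} = 2 + \frac{165}{344} = \frac{853}{344} \approx 2.4797$)
$J{\left(F,f \right)} = - \frac{10 f \left(F + f\right)}{3}$ ($J{\left(F,f \right)} = - \frac{\left(f + 9 f\right) \left(f + F\right)}{3} = - \frac{10 f \left(F + f\right)}{3}$)
$J{\left(W,176 \right)} - -35054 = \left(- \frac{10}{3}\right) 176 \left(\frac{853}{344} + 176\right) - -35054 = \left(- \frac{10}{3}\right) 176 \cdot \frac{61397}{344} + 35054 = - \frac{13507340}{129} + 35054 = - \frac{8985374}{129}$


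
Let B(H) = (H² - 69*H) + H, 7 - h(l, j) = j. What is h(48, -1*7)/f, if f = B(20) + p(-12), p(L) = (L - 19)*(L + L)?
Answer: -7/108 ≈ -0.064815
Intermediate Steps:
h(l, j) = 7 - j
B(H) = H² - 68*H
p(L) = 2*L*(-19 + L) (p(L) = (-19 + L)*(2*L) = 2*L*(-19 + L))
f = -216 (f = 20*(-68 + 20) + 2*(-12)*(-19 - 12) = 20*(-48) + 2*(-12)*(-31) = -960 + 744 = -216)
h(48, -1*7)/f = (7 - (-1)*7)/(-216) = (7 - 1*(-7))*(-1/216) = (7 + 7)*(-1/216) = 14*(-1/216) = -7/108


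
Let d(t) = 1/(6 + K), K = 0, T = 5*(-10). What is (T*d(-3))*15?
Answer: -125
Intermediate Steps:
T = -50
d(t) = 1/6 (d(t) = 1/(6 + 0) = 1/6)
(T*d(-3))*15 = -50*1/6*15 = -25/3*15 = -125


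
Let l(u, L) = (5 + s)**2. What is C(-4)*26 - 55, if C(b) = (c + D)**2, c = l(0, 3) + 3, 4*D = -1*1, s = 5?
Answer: 2195533/8 ≈ 2.7444e+5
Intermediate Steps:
l(u, L) = 100 (l(u, L) = (5 + 5)**2 = 10**2 = 100)
D = -1/4 (D = (-1*1)/4 = (1/4)*(-1) = -1/4 ≈ -0.25000)
c = 103 (c = 100 + 3 = 103)
C(b) = 168921/16 (C(b) = (103 - 1/4)**2 = (411/4)**2 = 168921/16)
C(-4)*26 - 55 = (168921/16)*26 - 55 = 2195973/8 - 55 = 2195533/8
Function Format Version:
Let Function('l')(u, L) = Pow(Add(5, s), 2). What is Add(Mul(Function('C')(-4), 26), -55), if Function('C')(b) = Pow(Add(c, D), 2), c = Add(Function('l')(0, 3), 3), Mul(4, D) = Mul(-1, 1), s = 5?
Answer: Rational(2195533, 8) ≈ 2.7444e+5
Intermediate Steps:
Function('l')(u, L) = 100 (Function('l')(u, L) = Pow(Add(5, 5), 2) = Pow(10, 2) = 100)
D = Rational(-1, 4) (D = Mul(Rational(1, 4), Mul(-1, 1)) = Mul(Rational(1, 4), -1) = Rational(-1, 4) ≈ -0.25000)
c = 103 (c = Add(100, 3) = 103)
Function('C')(b) = Rational(168921, 16) (Function('C')(b) = Pow(Add(103, Rational(-1, 4)), 2) = Pow(Rational(411, 4), 2) = Rational(168921, 16))
Add(Mul(Function('C')(-4), 26), -55) = Add(Mul(Rational(168921, 16), 26), -55) = Add(Rational(2195973, 8), -55) = Rational(2195533, 8)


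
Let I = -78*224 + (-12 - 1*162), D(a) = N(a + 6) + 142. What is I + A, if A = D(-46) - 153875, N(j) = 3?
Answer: -171376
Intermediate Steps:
D(a) = 145 (D(a) = 3 + 142 = 145)
A = -153730 (A = 145 - 153875 = -153730)
I = -17646 (I = -17472 + (-12 - 162) = -17472 - 174 = -17646)
I + A = -17646 - 153730 = -171376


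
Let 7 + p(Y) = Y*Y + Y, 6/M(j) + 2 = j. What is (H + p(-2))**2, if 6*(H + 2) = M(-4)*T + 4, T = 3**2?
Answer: 2209/36 ≈ 61.361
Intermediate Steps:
M(j) = 6/(-2 + j)
T = 9
p(Y) = -7 + Y + Y**2 (p(Y) = -7 + (Y*Y + Y) = -7 + (Y**2 + Y) = -7 + (Y + Y**2) = -7 + Y + Y**2)
H = -17/6 (H = -2 + ((6/(-2 - 4))*9 + 4)/6 = -2 + ((6/(-6))*9 + 4)/6 = -2 + ((6*(-1/6))*9 + 4)/6 = -2 + (-1*9 + 4)/6 = -2 + (-9 + 4)/6 = -2 + (1/6)*(-5) = -2 - 5/6 = -17/6 ≈ -2.8333)
(H + p(-2))**2 = (-17/6 + (-7 - 2 + (-2)**2))**2 = (-17/6 + (-7 - 2 + 4))**2 = (-17/6 - 5)**2 = (-47/6)**2 = 2209/36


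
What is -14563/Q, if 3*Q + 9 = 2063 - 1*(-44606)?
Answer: -43689/46660 ≈ -0.93633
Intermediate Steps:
Q = 46660/3 (Q = -3 + (2063 - 1*(-44606))/3 = -3 + (2063 + 44606)/3 = -3 + (1/3)*46669 = -3 + 46669/3 = 46660/3 ≈ 15553.)
-14563/Q = -14563/46660/3 = -14563*3/46660 = -43689/46660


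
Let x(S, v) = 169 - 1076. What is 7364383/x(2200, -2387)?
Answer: -7364383/907 ≈ -8119.5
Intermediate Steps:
x(S, v) = -907
7364383/x(2200, -2387) = 7364383/(-907) = 7364383*(-1/907) = -7364383/907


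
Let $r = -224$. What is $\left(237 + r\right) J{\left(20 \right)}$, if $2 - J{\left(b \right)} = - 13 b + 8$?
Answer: $3302$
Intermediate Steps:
$J{\left(b \right)} = -6 + 13 b$ ($J{\left(b \right)} = 2 - \left(- 13 b + 8\right) = 2 - \left(8 - 13 b\right) = 2 + \left(-8 + 13 b\right) = -6 + 13 b$)
$\left(237 + r\right) J{\left(20 \right)} = \left(237 - 224\right) \left(-6 + 13 \cdot 20\right) = 13 \left(-6 + 260\right) = 13 \cdot 254 = 3302$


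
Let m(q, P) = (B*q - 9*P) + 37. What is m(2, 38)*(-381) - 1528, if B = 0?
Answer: 114677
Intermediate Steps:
m(q, P) = 37 - 9*P (m(q, P) = (0*q - 9*P) + 37 = (0 - 9*P) + 37 = -9*P + 37 = 37 - 9*P)
m(2, 38)*(-381) - 1528 = (37 - 9*38)*(-381) - 1528 = (37 - 342)*(-381) - 1528 = -305*(-381) - 1528 = 116205 - 1528 = 114677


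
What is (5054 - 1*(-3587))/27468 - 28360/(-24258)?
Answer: 164767643/111053124 ≈ 1.4837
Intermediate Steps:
(5054 - 1*(-3587))/27468 - 28360/(-24258) = (5054 + 3587)*(1/27468) - 28360*(-1/24258) = 8641*(1/27468) + 14180/12129 = 8641/27468 + 14180/12129 = 164767643/111053124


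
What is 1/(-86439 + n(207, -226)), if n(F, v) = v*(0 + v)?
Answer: -1/35363 ≈ -2.8278e-5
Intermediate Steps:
n(F, v) = v² (n(F, v) = v*v = v²)
1/(-86439 + n(207, -226)) = 1/(-86439 + (-226)²) = 1/(-86439 + 51076) = 1/(-35363) = -1/35363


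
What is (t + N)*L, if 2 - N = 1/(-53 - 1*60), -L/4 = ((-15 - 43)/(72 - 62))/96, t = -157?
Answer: -84651/2260 ≈ -37.456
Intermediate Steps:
L = 29/120 (L = -4*(-15 - 43)/(72 - 62)/96 = -4*(-58/10)/96 = -4*(-58*⅒)/96 = -(-116)/(5*96) = -4*(-29/480) = 29/120 ≈ 0.24167)
N = 227/113 (N = 2 - 1/(-53 - 1*60) = 2 - 1/(-53 - 60) = 2 - 1/(-113) = 2 - 1*(-1/113) = 2 + 1/113 = 227/113 ≈ 2.0089)
(t + N)*L = (-157 + 227/113)*(29/120) = -17514/113*29/120 = -84651/2260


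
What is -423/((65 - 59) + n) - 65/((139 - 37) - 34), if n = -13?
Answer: 28309/476 ≈ 59.473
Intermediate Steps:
-423/((65 - 59) + n) - 65/((139 - 37) - 34) = -423/((65 - 59) - 13) - 65/((139 - 37) - 34) = -423/(6 - 13) - 65/(102 - 34) = -423/(-7) - 65/68 = -423*(-⅐) - 65*1/68 = 423/7 - 65/68 = 28309/476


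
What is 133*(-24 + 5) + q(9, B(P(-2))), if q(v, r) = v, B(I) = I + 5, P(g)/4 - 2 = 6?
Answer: -2518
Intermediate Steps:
P(g) = 32 (P(g) = 8 + 4*6 = 8 + 24 = 32)
B(I) = 5 + I
133*(-24 + 5) + q(9, B(P(-2))) = 133*(-24 + 5) + 9 = 133*(-19) + 9 = -2527 + 9 = -2518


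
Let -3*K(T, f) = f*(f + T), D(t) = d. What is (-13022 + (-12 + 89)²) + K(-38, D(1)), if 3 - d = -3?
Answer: -7029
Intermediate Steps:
d = 6 (d = 3 - 1*(-3) = 3 + 3 = 6)
D(t) = 6
K(T, f) = -f*(T + f)/3 (K(T, f) = -f*(f + T)/3 = -f*(T + f)/3)
(-13022 + (-12 + 89)²) + K(-38, D(1)) = (-13022 + (-12 + 89)²) - ⅓*6*(-38 + 6) = (-13022 + 77²) - ⅓*6*(-32) = (-13022 + 5929) + 64 = -7093 + 64 = -7029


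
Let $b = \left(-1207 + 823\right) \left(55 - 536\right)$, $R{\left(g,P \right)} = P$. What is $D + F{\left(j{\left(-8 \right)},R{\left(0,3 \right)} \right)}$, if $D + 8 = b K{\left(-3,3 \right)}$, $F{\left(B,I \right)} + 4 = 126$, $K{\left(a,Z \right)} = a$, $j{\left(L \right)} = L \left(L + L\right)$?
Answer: $-553998$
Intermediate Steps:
$j{\left(L \right)} = 2 L^{2}$ ($j{\left(L \right)} = L 2 L = 2 L^{2}$)
$b = 184704$ ($b = \left(-384\right) \left(-481\right) = 184704$)
$F{\left(B,I \right)} = 122$ ($F{\left(B,I \right)} = -4 + 126 = 122$)
$D = -554120$ ($D = -8 + 184704 \left(-3\right) = -8 - 554112 = -554120$)
$D + F{\left(j{\left(-8 \right)},R{\left(0,3 \right)} \right)} = -554120 + 122 = -553998$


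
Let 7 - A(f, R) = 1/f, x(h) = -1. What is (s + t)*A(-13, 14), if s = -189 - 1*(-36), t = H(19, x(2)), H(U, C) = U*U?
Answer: 1472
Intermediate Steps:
H(U, C) = U²
A(f, R) = 7 - 1/f
t = 361 (t = 19² = 361)
s = -153 (s = -189 + 36 = -153)
(s + t)*A(-13, 14) = (-153 + 361)*(7 - 1/(-13)) = 208*(7 - 1*(-1/13)) = 208*(7 + 1/13) = 208*(92/13) = 1472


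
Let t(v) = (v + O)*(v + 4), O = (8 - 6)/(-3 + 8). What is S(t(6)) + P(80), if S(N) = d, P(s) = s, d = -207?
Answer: -127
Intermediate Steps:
O = ⅖ (O = 2/5 = 2*(⅕) = ⅖ ≈ 0.40000)
t(v) = (4 + v)*(⅖ + v) (t(v) = (v + ⅖)*(v + 4) = (⅖ + v)*(4 + v) = (4 + v)*(⅖ + v))
S(N) = -207
S(t(6)) + P(80) = -207 + 80 = -127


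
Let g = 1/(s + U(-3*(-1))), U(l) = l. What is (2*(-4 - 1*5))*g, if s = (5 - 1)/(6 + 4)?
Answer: -90/17 ≈ -5.2941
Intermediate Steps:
s = ⅖ (s = 4/10 = 4*(⅒) = ⅖ ≈ 0.40000)
g = 5/17 (g = 1/(⅖ - 3*(-1)) = 1/(⅖ + 3) = 1/(17/5) = 5/17 ≈ 0.29412)
(2*(-4 - 1*5))*g = (2*(-4 - 1*5))*(5/17) = (2*(-4 - 5))*(5/17) = (2*(-9))*(5/17) = -18*5/17 = -90/17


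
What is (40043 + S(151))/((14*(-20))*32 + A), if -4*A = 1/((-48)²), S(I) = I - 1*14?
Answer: -370298880/82575361 ≈ -4.4844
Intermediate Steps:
S(I) = -14 + I (S(I) = I - 14 = -14 + I)
A = -1/9216 (A = -1/(4*((-48)²)) = -¼/2304 = -¼*1/2304 = -1/9216 ≈ -0.00010851)
(40043 + S(151))/((14*(-20))*32 + A) = (40043 + (-14 + 151))/((14*(-20))*32 - 1/9216) = (40043 + 137)/(-280*32 - 1/9216) = 40180/(-8960 - 1/9216) = 40180/(-82575361/9216) = 40180*(-9216/82575361) = -370298880/82575361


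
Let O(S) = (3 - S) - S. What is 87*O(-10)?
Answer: 2001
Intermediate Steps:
O(S) = 3 - 2*S
87*O(-10) = 87*(3 - 2*(-10)) = 87*(3 + 20) = 87*23 = 2001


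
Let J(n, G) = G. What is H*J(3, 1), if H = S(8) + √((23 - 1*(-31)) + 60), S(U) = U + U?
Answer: 16 + √114 ≈ 26.677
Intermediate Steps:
S(U) = 2*U
H = 16 + √114 (H = 2*8 + √((23 - 1*(-31)) + 60) = 16 + √((23 + 31) + 60) = 16 + √(54 + 60) = 16 + √114 ≈ 26.677)
H*J(3, 1) = (16 + √114)*1 = 16 + √114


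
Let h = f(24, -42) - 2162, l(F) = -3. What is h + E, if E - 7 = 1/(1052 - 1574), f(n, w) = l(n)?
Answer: -1126477/522 ≈ -2158.0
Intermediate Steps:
f(n, w) = -3
h = -2165 (h = -3 - 2162 = -2165)
E = 3653/522 (E = 7 + 1/(1052 - 1574) = 7 + 1/(-522) = 7 - 1/522 = 3653/522 ≈ 6.9981)
h + E = -2165 + 3653/522 = -1126477/522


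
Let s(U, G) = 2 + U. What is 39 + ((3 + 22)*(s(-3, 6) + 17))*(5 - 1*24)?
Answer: -7561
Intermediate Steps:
39 + ((3 + 22)*(s(-3, 6) + 17))*(5 - 1*24) = 39 + ((3 + 22)*((2 - 3) + 17))*(5 - 1*24) = 39 + (25*(-1 + 17))*(5 - 24) = 39 + (25*16)*(-19) = 39 + 400*(-19) = 39 - 7600 = -7561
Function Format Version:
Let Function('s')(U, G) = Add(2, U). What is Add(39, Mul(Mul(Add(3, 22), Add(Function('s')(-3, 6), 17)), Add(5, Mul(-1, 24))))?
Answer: -7561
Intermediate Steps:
Add(39, Mul(Mul(Add(3, 22), Add(Function('s')(-3, 6), 17)), Add(5, Mul(-1, 24)))) = Add(39, Mul(Mul(Add(3, 22), Add(Add(2, -3), 17)), Add(5, Mul(-1, 24)))) = Add(39, Mul(Mul(25, Add(-1, 17)), Add(5, -24))) = Add(39, Mul(Mul(25, 16), -19)) = Add(39, Mul(400, -19)) = Add(39, -7600) = -7561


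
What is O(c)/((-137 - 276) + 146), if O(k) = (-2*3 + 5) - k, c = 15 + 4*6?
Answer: 40/267 ≈ 0.14981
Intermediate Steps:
c = 39 (c = 15 + 24 = 39)
O(k) = -1 - k (O(k) = (-6 + 5) - k = -1 - k)
O(c)/((-137 - 276) + 146) = (-1 - 1*39)/((-137 - 276) + 146) = (-1 - 39)/(-413 + 146) = -40/(-267) = -40*(-1/267) = 40/267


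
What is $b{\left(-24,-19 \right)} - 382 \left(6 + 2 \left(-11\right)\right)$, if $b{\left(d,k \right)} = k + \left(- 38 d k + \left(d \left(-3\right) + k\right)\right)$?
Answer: $-11182$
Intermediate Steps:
$b{\left(d,k \right)} = - 3 d + 2 k - 38 d k$ ($b{\left(d,k \right)} = k - \left(- k + 3 d + 38 d k\right) = - 3 d + 2 k - 38 d k$)
$b{\left(-24,-19 \right)} - 382 \left(6 + 2 \left(-11\right)\right) = \left(\left(-3\right) \left(-24\right) + 2 \left(-19\right) - \left(-912\right) \left(-19\right)\right) - 382 \left(6 + 2 \left(-11\right)\right) = \left(72 - 38 - 17328\right) - 382 \left(6 - 22\right) = -17294 - -6112 = -17294 + 6112 = -11182$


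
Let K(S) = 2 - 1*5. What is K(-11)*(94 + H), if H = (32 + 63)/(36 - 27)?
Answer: -941/3 ≈ -313.67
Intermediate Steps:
K(S) = -3 (K(S) = 2 - 5 = -3)
H = 95/9 ≈ 10.556
K(-11)*(94 + H) = -3*(94 + 95/9) = -3*941/9 = -941/3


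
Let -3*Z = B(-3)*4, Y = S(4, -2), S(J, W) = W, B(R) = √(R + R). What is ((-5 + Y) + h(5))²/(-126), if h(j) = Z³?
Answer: 31445/3402 + 128*I*√6/81 ≈ 9.2431 + 3.8708*I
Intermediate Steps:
B(R) = √2*√R (B(R) = √(2*R) = √2*√R)
Y = -2
Z = -4*I*√6/3 (Z = -√2*√(-3)*4/3 = -√2*(I*√3)*4/3 = -I*√6*4/3 = -4*I*√6/3 ≈ -3.266*I)
h(j) = 128*I*√6/9 (h(j) = (-4*I*√6/3)³ = 128*I*√6/9)
((-5 + Y) + h(5))²/(-126) = ((-5 - 2) + 128*I*√6/9)²/(-126) = (-7 + 128*I*√6/9)²*(-1/126) = -(-7 + 128*I*√6/9)²/126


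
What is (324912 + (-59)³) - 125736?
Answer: -6203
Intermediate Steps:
(324912 + (-59)³) - 125736 = (324912 - 205379) - 125736 = 119533 - 125736 = -6203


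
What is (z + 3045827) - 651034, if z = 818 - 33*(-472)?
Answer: 2411187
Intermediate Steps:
z = 16394 (z = 818 + 15576 = 16394)
(z + 3045827) - 651034 = (16394 + 3045827) - 651034 = 3062221 - 651034 = 2411187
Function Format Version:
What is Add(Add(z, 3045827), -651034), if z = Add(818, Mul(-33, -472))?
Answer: 2411187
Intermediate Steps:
z = 16394 (z = Add(818, 15576) = 16394)
Add(Add(z, 3045827), -651034) = Add(Add(16394, 3045827), -651034) = Add(3062221, -651034) = 2411187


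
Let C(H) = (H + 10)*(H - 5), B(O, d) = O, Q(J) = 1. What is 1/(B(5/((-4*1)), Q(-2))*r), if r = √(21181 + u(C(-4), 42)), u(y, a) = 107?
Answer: -√5322/13305 ≈ -0.0054831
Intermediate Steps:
C(H) = (-5 + H)*(10 + H) (C(H) = (10 + H)*(-5 + H) = (-5 + H)*(10 + H))
r = 2*√5322 (r = √(21181 + 107) = √21288 = 2*√5322 ≈ 145.90)
1/(B(5/((-4*1)), Q(-2))*r) = 1/((5/((-4*1)))*(2*√5322)) = 1/((5/(-4))*(2*√5322)) = 1/((5*(-¼))*(2*√5322)) = 1/(-5*√5322/2) = -√5322/13305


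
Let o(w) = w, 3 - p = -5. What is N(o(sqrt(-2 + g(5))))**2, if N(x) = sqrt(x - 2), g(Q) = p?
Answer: -2 + sqrt(6) ≈ 0.44949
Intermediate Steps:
p = 8 (p = 3 - 1*(-5) = 3 + 5 = 8)
g(Q) = 8
N(x) = sqrt(-2 + x)
N(o(sqrt(-2 + g(5))))**2 = (sqrt(-2 + sqrt(-2 + 8)))**2 = (sqrt(-2 + sqrt(6)))**2 = -2 + sqrt(6)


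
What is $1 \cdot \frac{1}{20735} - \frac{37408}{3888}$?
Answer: $- \frac{48478187}{5038605} \approx -9.6214$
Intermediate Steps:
$1 \cdot \frac{1}{20735} - \frac{37408}{3888} = 1 \cdot \frac{1}{20735} - \frac{2338}{243} = \frac{1}{20735} - \frac{2338}{243} = - \frac{48478187}{5038605}$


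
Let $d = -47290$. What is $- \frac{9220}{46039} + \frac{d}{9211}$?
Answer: $- \frac{2262109730}{424065229} \approx -5.3343$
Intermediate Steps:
$- \frac{9220}{46039} + \frac{d}{9211} = - \frac{9220}{46039} - \frac{47290}{9211} = - \frac{2262109730}{424065229}$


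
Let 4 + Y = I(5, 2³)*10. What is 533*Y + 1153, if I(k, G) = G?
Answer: 41661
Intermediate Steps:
Y = 76 (Y = -4 + 2³*10 = -4 + 8*10 = -4 + 80 = 76)
533*Y + 1153 = 533*76 + 1153 = 40508 + 1153 = 41661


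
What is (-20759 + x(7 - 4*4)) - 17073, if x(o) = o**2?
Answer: -37751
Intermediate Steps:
(-20759 + x(7 - 4*4)) - 17073 = (-20759 + (7 - 4*4)**2) - 17073 = (-20759 + (7 - 16)**2) - 17073 = (-20759 + (-9)**2) - 17073 = (-20759 + 81) - 17073 = -20678 - 17073 = -37751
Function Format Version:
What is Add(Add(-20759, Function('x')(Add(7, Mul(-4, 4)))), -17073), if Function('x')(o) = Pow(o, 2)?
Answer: -37751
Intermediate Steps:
Add(Add(-20759, Function('x')(Add(7, Mul(-4, 4)))), -17073) = Add(Add(-20759, Pow(Add(7, Mul(-4, 4)), 2)), -17073) = Add(Add(-20759, Pow(Add(7, -16), 2)), -17073) = Add(Add(-20759, Pow(-9, 2)), -17073) = Add(Add(-20759, 81), -17073) = Add(-20678, -17073) = -37751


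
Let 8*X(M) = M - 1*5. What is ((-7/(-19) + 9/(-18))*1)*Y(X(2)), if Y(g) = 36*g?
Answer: 135/76 ≈ 1.7763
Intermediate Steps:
X(M) = -5/8 + M/8 (X(M) = (M - 1*5)/8 = (M - 5)/8 = (-5 + M)/8 = -5/8 + M/8)
((-7/(-19) + 9/(-18))*1)*Y(X(2)) = ((-7/(-19) + 9/(-18))*1)*(36*(-5/8 + (⅛)*2)) = ((-7*(-1/19) + 9*(-1/18))*1)*(36*(-5/8 + ¼)) = ((7/19 - ½)*1)*(36*(-3/8)) = -5/38*1*(-27/2) = -5/38*(-27/2) = 135/76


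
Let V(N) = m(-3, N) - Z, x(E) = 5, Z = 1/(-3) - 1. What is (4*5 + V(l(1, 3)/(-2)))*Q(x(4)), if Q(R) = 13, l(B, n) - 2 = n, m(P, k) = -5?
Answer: 637/3 ≈ 212.33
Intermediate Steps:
Z = -4/3 (Z = 1*(-1/3) - 1 = -1/3 - 1 = -4/3 ≈ -1.3333)
l(B, n) = 2 + n
V(N) = -11/3 (V(N) = -5 - 1*(-4/3) = -5 + 4/3 = -11/3)
(4*5 + V(l(1, 3)/(-2)))*Q(x(4)) = (4*5 - 11/3)*13 = (20 - 11/3)*13 = (49/3)*13 = 637/3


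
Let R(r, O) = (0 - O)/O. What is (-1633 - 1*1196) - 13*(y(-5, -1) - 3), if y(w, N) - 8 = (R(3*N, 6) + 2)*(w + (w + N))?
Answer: -2751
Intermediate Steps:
R(r, O) = -1 (R(r, O) = (-O)/O = -1)
y(w, N) = 8 + N + 2*w (y(w, N) = 8 + (-1 + 2)*(w + (w + N)) = 8 + 1*(w + (N + w)) = 8 + 1*(N + 2*w) = 8 + (N + 2*w) = 8 + N + 2*w)
(-1633 - 1*1196) - 13*(y(-5, -1) - 3) = (-1633 - 1*1196) - 13*((8 - 1 + 2*(-5)) - 3) = (-1633 - 1196) - 13*((8 - 1 - 10) - 3) = -2829 - 13*(-3 - 3) = -2829 - 13*(-6) = -2829 + 78 = -2751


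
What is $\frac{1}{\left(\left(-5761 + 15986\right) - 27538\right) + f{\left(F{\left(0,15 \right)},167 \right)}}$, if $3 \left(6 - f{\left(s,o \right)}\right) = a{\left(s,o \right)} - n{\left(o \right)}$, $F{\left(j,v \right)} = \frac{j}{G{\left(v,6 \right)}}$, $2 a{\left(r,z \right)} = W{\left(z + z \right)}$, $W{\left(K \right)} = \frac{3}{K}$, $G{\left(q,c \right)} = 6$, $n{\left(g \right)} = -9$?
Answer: $- \frac{668}{11563081} \approx -5.777 \cdot 10^{-5}$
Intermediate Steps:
$a{\left(r,z \right)} = \frac{3}{4 z}$ ($a{\left(r,z \right)} = \frac{3 \frac{1}{z + z}}{2} = \frac{3 \frac{1}{2 z}}{2} = \frac{\frac{3}{2} \frac{1}{z}}{2} = \frac{3}{4 z}$)
$F{\left(j,v \right)} = \frac{j}{6}$
$f{\left(s,o \right)} = 3 - \frac{1}{4 o}$ ($f{\left(s,o \right)} = 6 - \frac{\frac{3}{4 o} - -9}{3} = 6 - \frac{\frac{3}{4 o} + 9}{3} = 6 - \frac{9 + \frac{3}{4 o}}{3} = 6 - \left(3 + \frac{1}{4 o}\right) = 3 - \frac{1}{4 o}$)
$\frac{1}{\left(\left(-5761 + 15986\right) - 27538\right) + f{\left(F{\left(0,15 \right)},167 \right)}} = \frac{1}{\left(\left(-5761 + 15986\right) - 27538\right) + \left(3 - \frac{1}{4 \cdot 167}\right)} = \frac{1}{\left(10225 - 27538\right) + \left(3 - \frac{1}{668}\right)} = \frac{1}{-17313 + \left(3 - \frac{1}{668}\right)} = \frac{1}{-17313 + \frac{2003}{668}} = \frac{1}{- \frac{11563081}{668}} = - \frac{668}{11563081}$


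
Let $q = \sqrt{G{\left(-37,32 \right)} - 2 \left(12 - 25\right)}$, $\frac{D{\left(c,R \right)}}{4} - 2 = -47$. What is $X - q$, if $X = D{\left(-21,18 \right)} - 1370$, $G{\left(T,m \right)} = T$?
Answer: $-1550 - i \sqrt{11} \approx -1550.0 - 3.3166 i$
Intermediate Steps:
$D{\left(c,R \right)} = -180$ ($D{\left(c,R \right)} = 8 + 4 \left(-47\right) = 8 - 188 = -180$)
$X = -1550$ ($X = -180 - 1370 = -1550$)
$q = i \sqrt{11}$ ($q = \sqrt{-37 - 2 \left(12 - 25\right)} = \sqrt{-37 - -26} = \sqrt{-37 + 26} = \sqrt{-11} = i \sqrt{11} \approx 3.3166 i$)
$X - q = -1550 - i \sqrt{11}$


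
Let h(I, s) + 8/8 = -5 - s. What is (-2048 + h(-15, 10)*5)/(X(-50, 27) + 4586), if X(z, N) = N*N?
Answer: -2128/5315 ≈ -0.40038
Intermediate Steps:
h(I, s) = -6 - s (h(I, s) = -1 + (-5 - s) = -6 - s)
X(z, N) = N²
(-2048 + h(-15, 10)*5)/(X(-50, 27) + 4586) = (-2048 + (-6 - 1*10)*5)/(27² + 4586) = (-2048 + (-6 - 10)*5)/(729 + 4586) = (-2048 - 16*5)/5315 = (-2048 - 80)*(1/5315) = -2128*1/5315 = -2128/5315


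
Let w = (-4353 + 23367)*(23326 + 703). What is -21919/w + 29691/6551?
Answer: 13565300380177/2993069396706 ≈ 4.5322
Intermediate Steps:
w = 456887406 (w = 19014*24029 = 456887406)
-21919/w + 29691/6551 = -21919/456887406 + 29691/6551 = 13565300380177/2993069396706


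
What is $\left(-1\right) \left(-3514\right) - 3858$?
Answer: $-344$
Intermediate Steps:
$\left(-1\right) \left(-3514\right) - 3858 = 3514 - 3858 = -344$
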